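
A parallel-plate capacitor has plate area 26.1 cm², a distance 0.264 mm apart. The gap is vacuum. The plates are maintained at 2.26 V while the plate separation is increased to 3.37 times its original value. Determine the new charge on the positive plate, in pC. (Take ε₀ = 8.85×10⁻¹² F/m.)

A = 26.1 cm² = 2.61×10⁻³ m².
Initially C₁ = ε₀A/d = 8.85×10⁻¹² × 2.61×10⁻³ / 2.64×10⁻⁴ = 8.75×10⁻¹¹ F.
Q₁ = 1.98×10⁻¹⁰ C.
Battery connected ⇒ V is held fixed. C₂ = 0.297 C₁ and Q = CV, so Q₂/Q₁ = C₂/C₁ = 0.297.
Q₂ = 0.297 × 1.98×10⁻¹⁰ = 5.87×10⁻¹¹ C.

Q ≈ 58.7 pC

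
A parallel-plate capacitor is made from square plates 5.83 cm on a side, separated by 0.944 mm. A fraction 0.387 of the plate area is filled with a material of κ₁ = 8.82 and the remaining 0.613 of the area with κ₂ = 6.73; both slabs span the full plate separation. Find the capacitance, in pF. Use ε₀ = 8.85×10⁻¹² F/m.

A = (5.83 cm)² = 3.40×10⁻³ m².
Side-by-side slabs ⇒ two capacitors in parallel, each spanning the full gap.
C₁ = κ₁ε₀A₁/d = 8.82 × 8.85×10⁻¹² × 1.32×10⁻³ / 9.44×10⁻⁴ = 1.09×10⁻¹⁰ F.
C₂ = κ₂ε₀A₂/d = 6.73 × 8.85×10⁻¹² × 2.08×10⁻³ / 9.44×10⁻⁴ = 1.31×10⁻¹⁰ F.
C = C₁ + C₂ = 2.40×10⁻¹⁰ F.

C ≈ 240 pF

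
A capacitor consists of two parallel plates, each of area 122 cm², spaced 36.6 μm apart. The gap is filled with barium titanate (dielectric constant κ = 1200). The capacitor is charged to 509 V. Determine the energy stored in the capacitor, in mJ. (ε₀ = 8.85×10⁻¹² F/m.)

A = 122 cm² = 1.22×10⁻² m².
C = κε₀A/d = 1200 × 8.85×10⁻¹² × 1.22×10⁻² / 3.66×10⁻⁵ = 3.54×10⁻⁶ F.
U = ½CV² = ½ × 3.54×10⁻⁶ × (509)² = 0.459 J.

U ≈ 459 mJ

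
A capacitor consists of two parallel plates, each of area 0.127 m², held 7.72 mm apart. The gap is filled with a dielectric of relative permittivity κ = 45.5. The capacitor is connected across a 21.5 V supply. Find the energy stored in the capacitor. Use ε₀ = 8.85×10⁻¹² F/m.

1.53 μJ

C = κε₀A/d = 45.5 × 8.85×10⁻¹² × 0.127 / 7.72×10⁻³ = 6.62×10⁻⁹ F.
U = ½CV² = ½ × 6.62×10⁻⁹ × (21.5)² = 1.53×10⁻⁶ J.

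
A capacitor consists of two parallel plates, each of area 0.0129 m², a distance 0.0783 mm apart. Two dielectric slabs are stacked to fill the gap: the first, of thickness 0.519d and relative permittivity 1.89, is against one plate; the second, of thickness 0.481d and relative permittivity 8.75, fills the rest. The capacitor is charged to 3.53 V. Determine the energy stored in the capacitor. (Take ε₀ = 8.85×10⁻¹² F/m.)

U ≈ 27.6 nJ

Stacked slabs ⇒ two capacitors in series, each with the full plate area.
C₁ = κ₁ε₀A/d₁ = 1.89 × 8.85×10⁻¹² × 1.29×10⁻² / 4.06×10⁻⁵ = 5.31×10⁻⁹ F.
C₂ = κ₂ε₀A/d₂ = 8.75 × 8.85×10⁻¹² × 1.29×10⁻² / 3.77×10⁻⁵ = 2.65×10⁻⁸ F.
C = (1/C₁ + 1/C₂)⁻¹ = 4.42×10⁻⁹ F.
U = ½CV² = ½ × 4.42×10⁻⁹ × (3.53)² = 2.76×10⁻⁸ J.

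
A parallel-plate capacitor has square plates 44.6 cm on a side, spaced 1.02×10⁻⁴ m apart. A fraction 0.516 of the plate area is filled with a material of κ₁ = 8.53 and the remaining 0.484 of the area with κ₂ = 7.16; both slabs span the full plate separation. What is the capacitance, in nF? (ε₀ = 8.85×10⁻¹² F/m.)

C ≈ 136 nF

A = (44.6 cm)² = 0.199 m².
Side-by-side slabs ⇒ two capacitors in parallel, each spanning the full gap.
C₁ = κ₁ε₀A₁/d = 8.53 × 8.85×10⁻¹² × 0.103 / 1.02×10⁻⁴ = 7.60×10⁻⁸ F.
C₂ = κ₂ε₀A₂/d = 7.16 × 8.85×10⁻¹² × 9.63×10⁻² / 1.02×10⁻⁴ = 5.98×10⁻⁸ F.
C = C₁ + C₂ = 1.36×10⁻⁷ F.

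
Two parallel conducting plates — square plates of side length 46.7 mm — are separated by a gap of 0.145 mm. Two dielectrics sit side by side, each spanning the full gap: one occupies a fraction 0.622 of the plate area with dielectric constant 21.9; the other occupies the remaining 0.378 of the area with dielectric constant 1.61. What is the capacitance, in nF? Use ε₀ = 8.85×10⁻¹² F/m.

C ≈ 1.89 nF

A = (46.7 mm)² = 2.18×10⁻³ m².
Side-by-side slabs ⇒ two capacitors in parallel, each spanning the full gap.
C₁ = κ₁ε₀A₁/d = 21.9 × 8.85×10⁻¹² × 1.36×10⁻³ / 1.45×10⁻⁴ = 1.81×10⁻⁹ F.
C₂ = κ₂ε₀A₂/d = 1.61 × 8.85×10⁻¹² × 8.24×10⁻⁴ / 1.45×10⁻⁴ = 8.10×10⁻¹¹ F.
C = C₁ + C₂ = 1.89×10⁻⁹ F.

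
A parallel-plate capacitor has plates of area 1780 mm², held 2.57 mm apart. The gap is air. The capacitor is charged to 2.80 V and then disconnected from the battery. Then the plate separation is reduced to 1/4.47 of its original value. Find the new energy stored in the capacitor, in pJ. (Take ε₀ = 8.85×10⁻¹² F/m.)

5.38 pJ

A = 1780 mm² = 1.78×10⁻³ m².
Initially C₁ = ε₀A/d = 8.85×10⁻¹² × 1.78×10⁻³ / 2.57×10⁻³ = 6.13×10⁻¹² F.
U₁ = 2.40×10⁻¹¹ J.
Isolated ⇒ Q is held fixed. C₂ = 4.47 C₁ and U = Q²/(2C), so U₂/U₁ = C₁/C₂ = 0.224.
U₂ = 0.224 × 2.40×10⁻¹¹ = 5.38×10⁻¹² J.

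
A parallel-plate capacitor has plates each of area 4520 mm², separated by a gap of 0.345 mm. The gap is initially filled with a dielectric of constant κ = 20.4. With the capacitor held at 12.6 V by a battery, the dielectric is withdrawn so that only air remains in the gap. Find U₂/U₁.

Battery connected ⇒ V is held fixed.
C₂ = 0.0490 C₁ and U = ½CV², so U₂/U₁ = C₂/C₁ = 0.0490.

0.0490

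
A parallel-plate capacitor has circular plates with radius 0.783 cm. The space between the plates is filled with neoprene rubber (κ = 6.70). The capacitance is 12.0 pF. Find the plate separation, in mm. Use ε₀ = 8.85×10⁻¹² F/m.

0.952 mm

A = π(0.783 cm)² = 1.93×10⁻⁴ m².
d = κε₀A/C = 6.70 × 8.85×10⁻¹² × 1.93×10⁻⁴ / 1.20×10⁻¹¹ = 9.52×10⁻⁴ m.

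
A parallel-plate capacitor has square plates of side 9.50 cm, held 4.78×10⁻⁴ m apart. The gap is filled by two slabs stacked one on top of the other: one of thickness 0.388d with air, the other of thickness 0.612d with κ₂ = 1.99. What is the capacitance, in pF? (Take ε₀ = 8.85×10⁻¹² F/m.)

A = (9.50 cm)² = 9.03×10⁻³ m².
Stacked slabs ⇒ two capacitors in series, each with the full plate area.
C₁ = κ₁ε₀A/d₁ = 1.00 × 8.85×10⁻¹² × 9.03×10⁻³ / 1.85×10⁻⁴ = 4.31×10⁻¹⁰ F.
C₂ = κ₂ε₀A/d₂ = 1.99 × 8.85×10⁻¹² × 9.03×10⁻³ / 2.93×10⁻⁴ = 5.43×10⁻¹⁰ F.
C = (1/C₁ + 1/C₂)⁻¹ = 2.40×10⁻¹⁰ F.

240 pF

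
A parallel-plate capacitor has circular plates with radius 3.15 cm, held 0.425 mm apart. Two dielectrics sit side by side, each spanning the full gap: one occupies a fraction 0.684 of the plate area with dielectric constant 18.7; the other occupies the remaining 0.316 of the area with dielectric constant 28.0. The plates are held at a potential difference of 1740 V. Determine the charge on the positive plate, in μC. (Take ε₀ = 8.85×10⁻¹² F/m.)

2.44 μC

A = π(3.15 cm)² = 3.12×10⁻³ m².
Side-by-side slabs ⇒ two capacitors in parallel, each spanning the full gap.
C₁ = κ₁ε₀A₁/d = 18.7 × 8.85×10⁻¹² × 2.13×10⁻³ / 4.25×10⁻⁴ = 8.30×10⁻¹⁰ F.
C₂ = κ₂ε₀A₂/d = 28.0 × 8.85×10⁻¹² × 9.85×10⁻⁴ / 4.25×10⁻⁴ = 5.74×10⁻¹⁰ F.
C = C₁ + C₂ = 1.40×10⁻⁹ F.
Q = CV = 1.40×10⁻⁹ × 1740 = 2.44×10⁻⁶ C.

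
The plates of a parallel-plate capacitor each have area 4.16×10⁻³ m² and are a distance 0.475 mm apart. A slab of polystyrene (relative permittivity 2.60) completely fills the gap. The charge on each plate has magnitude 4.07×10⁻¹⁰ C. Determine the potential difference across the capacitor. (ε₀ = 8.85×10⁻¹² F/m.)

C = κε₀A/d = 2.60 × 8.85×10⁻¹² × 4.16×10⁻³ / 4.75×10⁻⁴ = 2.02×10⁻¹⁰ F.
V = Q/C = 4.07×10⁻¹⁰ / 2.02×10⁻¹⁰ = 2.02 V.

V ≈ 2.02 V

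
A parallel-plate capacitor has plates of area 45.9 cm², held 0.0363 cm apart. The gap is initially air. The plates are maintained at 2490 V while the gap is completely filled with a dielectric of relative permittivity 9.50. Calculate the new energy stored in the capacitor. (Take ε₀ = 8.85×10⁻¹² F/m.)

A = 45.9 cm² = 4.59×10⁻³ m².
Initially C₁ = ε₀A/d = 8.85×10⁻¹² × 4.59×10⁻³ / 3.63×10⁻⁴ = 1.12×10⁻¹⁰ F.
U₁ = 3.47×10⁻⁴ J.
Battery connected ⇒ V is held fixed. C₂ = 9.50 C₁ and U = ½CV², so U₂/U₁ = C₂/C₁ = 9.50.
U₂ = 9.50 × 3.47×10⁻⁴ = 3.30×10⁻³ J.

U ≈ 3.30 mJ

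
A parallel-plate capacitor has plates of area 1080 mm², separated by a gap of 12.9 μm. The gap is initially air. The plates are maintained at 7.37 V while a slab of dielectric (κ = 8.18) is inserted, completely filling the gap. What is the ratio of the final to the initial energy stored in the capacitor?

8.18

Battery connected ⇒ V is held fixed.
C₂ = 8.18 C₁ and U = ½CV², so U₂/U₁ = C₂/C₁ = 8.18.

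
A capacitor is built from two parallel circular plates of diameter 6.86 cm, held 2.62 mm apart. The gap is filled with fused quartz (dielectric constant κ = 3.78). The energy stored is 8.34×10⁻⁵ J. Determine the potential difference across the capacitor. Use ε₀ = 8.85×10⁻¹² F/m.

V ≈ 1.88 kV

A = π(6.86/2 cm)² = 3.70×10⁻³ m².
C = κε₀A/d = 3.78 × 8.85×10⁻¹² × 3.70×10⁻³ / 2.62×10⁻³ = 4.72×10⁻¹¹ F.
V = √(2U/C) = √(2 × 8.34×10⁻⁵ / 4.72×10⁻¹¹) = 1.88×10³ V.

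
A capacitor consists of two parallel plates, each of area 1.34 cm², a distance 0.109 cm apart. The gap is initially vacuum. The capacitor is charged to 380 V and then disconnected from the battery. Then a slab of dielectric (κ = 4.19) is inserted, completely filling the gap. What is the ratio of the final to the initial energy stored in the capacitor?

0.239

Isolated ⇒ Q is held fixed.
C₂ = 4.19 C₁ and U = Q²/(2C), so U₂/U₁ = C₁/C₂ = 0.239.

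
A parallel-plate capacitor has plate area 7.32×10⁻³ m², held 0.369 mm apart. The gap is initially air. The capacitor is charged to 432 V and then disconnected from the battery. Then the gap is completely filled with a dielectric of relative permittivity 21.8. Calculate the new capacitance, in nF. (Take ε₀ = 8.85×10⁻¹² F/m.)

C ≈ 3.83 nF

Initially C₁ = ε₀A/d = 8.85×10⁻¹² × 7.32×10⁻³ / 3.69×10⁻⁴ = 1.76×10⁻¹⁰ F.
C = κε₀A/d scales with κ, so C₂/C₁ = κ = 21.8.
C₂ = 21.8 × 1.76×10⁻¹⁰ = 3.83×10⁻⁹ F.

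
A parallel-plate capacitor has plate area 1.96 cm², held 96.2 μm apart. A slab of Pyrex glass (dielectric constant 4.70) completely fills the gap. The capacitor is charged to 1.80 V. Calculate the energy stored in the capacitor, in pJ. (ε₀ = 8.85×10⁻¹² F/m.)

A = 1.96 cm² = 1.96×10⁻⁴ m².
C = κε₀A/d = 4.70 × 8.85×10⁻¹² × 1.96×10⁻⁴ / 9.62×10⁻⁵ = 8.47×10⁻¹¹ F.
U = ½CV² = ½ × 8.47×10⁻¹¹ × (1.80)² = 1.37×10⁻¹⁰ J.

U ≈ 137 pJ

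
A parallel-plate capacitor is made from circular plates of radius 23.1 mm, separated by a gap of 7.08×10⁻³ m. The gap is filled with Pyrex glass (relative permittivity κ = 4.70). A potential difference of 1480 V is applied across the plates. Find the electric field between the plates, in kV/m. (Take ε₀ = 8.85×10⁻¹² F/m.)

E ≈ 209 kV/m

E = V/d = 1480 / 7.08×10⁻³ = 2.09×10⁵ V/m.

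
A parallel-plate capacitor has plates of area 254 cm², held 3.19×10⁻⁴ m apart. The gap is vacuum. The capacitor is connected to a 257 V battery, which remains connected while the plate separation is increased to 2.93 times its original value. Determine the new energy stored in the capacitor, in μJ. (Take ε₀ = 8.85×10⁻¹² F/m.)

U ≈ 7.94 μJ

A = 254 cm² = 2.54×10⁻² m².
Initially C₁ = ε₀A/d = 8.85×10⁻¹² × 2.54×10⁻² / 3.19×10⁻⁴ = 7.05×10⁻¹⁰ F.
U₁ = 2.33×10⁻⁵ J.
Battery connected ⇒ V is held fixed. C₂ = 0.341 C₁ and U = ½CV², so U₂/U₁ = C₂/C₁ = 0.341.
U₂ = 0.341 × 2.33×10⁻⁵ = 7.94×10⁻⁶ J.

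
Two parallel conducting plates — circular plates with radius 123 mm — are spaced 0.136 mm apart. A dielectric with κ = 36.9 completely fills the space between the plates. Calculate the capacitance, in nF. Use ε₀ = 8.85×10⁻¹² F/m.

A = π(123 mm)² = 4.75×10⁻² m².
C = κε₀A/d = 36.9 × 8.85×10⁻¹² × 4.75×10⁻² / 1.36×10⁻⁴ = 1.14×10⁻⁷ F.

114 nF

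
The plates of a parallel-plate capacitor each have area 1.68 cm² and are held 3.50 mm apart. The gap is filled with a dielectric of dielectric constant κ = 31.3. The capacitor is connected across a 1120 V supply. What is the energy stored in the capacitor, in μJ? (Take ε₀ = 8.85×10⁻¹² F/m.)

A = 1.68 cm² = 1.68×10⁻⁴ m².
C = κε₀A/d = 31.3 × 8.85×10⁻¹² × 1.68×10⁻⁴ / 3.50×10⁻³ = 1.33×10⁻¹¹ F.
U = ½CV² = ½ × 1.33×10⁻¹¹ × (1120)² = 8.34×10⁻⁶ J.

U ≈ 8.34 μJ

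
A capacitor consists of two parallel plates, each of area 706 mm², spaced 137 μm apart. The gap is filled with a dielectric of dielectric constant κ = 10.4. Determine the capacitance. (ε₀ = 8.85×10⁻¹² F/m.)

A = 706 mm² = 7.06×10⁻⁴ m².
C = κε₀A/d = 10.4 × 8.85×10⁻¹² × 7.06×10⁻⁴ / 1.37×10⁻⁴ = 4.74×10⁻¹⁰ F.

C ≈ 474 pF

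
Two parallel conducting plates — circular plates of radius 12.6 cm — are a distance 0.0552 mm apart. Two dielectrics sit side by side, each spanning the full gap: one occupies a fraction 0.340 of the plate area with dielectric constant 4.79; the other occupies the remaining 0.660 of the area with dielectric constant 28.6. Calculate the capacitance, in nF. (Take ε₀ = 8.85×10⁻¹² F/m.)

A = π(12.6 cm)² = 4.99×10⁻² m².
Side-by-side slabs ⇒ two capacitors in parallel, each spanning the full gap.
C₁ = κ₁ε₀A₁/d = 4.79 × 8.85×10⁻¹² × 1.70×10⁻² / 5.52×10⁻⁵ = 1.30×10⁻⁸ F.
C₂ = κ₂ε₀A₂/d = 28.6 × 8.85×10⁻¹² × 3.29×10⁻² / 5.52×10⁻⁵ = 1.51×10⁻⁷ F.
C = C₁ + C₂ = 1.64×10⁻⁷ F.

C ≈ 164 nF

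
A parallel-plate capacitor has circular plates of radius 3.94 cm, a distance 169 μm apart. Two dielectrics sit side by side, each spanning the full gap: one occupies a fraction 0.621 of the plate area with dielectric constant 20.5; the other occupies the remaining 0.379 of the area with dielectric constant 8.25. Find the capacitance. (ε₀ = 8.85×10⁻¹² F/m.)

C ≈ 4.05 nF

A = π(3.94 cm)² = 4.88×10⁻³ m².
Side-by-side slabs ⇒ two capacitors in parallel, each spanning the full gap.
C₁ = κ₁ε₀A₁/d = 20.5 × 8.85×10⁻¹² × 3.03×10⁻³ / 1.69×10⁻⁴ = 3.25×10⁻⁹ F.
C₂ = κ₂ε₀A₂/d = 8.25 × 8.85×10⁻¹² × 1.85×10⁻³ / 1.69×10⁻⁴ = 7.99×10⁻¹⁰ F.
C = C₁ + C₂ = 4.05×10⁻⁹ F.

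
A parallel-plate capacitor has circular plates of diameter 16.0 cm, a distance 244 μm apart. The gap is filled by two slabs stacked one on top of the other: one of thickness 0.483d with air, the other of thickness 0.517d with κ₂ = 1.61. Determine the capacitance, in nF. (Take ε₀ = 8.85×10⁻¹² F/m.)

A = π(16.0/2 cm)² = 2.01×10⁻² m².
Stacked slabs ⇒ two capacitors in series, each with the full plate area.
C₁ = κ₁ε₀A/d₁ = 1.00 × 8.85×10⁻¹² × 2.01×10⁻² / 1.18×10⁻⁴ = 1.51×10⁻⁹ F.
C₂ = κ₂ε₀A/d₂ = 1.61 × 8.85×10⁻¹² × 2.01×10⁻² / 1.26×10⁻⁴ = 2.27×10⁻⁹ F.
C = (1/C₁ + 1/C₂)⁻¹ = 9.07×10⁻¹⁰ F.

0.907 nF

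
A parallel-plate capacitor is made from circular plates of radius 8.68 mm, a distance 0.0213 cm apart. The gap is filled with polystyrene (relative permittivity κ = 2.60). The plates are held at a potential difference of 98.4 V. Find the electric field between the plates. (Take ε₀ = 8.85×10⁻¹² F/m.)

462 V/mm

E = V/d = 98.4 / 2.13×10⁻⁴ = 4.62×10⁵ V/m.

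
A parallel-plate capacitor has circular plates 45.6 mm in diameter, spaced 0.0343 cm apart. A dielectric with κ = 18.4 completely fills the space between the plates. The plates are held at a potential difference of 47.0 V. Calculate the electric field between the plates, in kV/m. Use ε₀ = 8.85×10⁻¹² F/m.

E = V/d = 47.0 / 3.43×10⁻⁴ = 1.37×10⁵ V/m.

E ≈ 137 kV/m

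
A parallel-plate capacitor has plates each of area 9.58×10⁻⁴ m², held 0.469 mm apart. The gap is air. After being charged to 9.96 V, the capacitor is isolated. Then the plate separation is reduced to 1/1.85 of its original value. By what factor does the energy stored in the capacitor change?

U₂/U₁ ≈ 0.541

Isolated ⇒ Q is held fixed.
C₂ = 1.85 C₁ and U = Q²/(2C), so U₂/U₁ = C₁/C₂ = 0.541.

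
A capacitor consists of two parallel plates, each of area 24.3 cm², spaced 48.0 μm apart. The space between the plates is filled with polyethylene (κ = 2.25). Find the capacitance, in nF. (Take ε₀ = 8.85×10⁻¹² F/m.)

A = 24.3 cm² = 2.43×10⁻³ m².
C = κε₀A/d = 2.25 × 8.85×10⁻¹² × 2.43×10⁻³ / 4.80×10⁻⁵ = 1.01×10⁻⁹ F.

C ≈ 1.01 nF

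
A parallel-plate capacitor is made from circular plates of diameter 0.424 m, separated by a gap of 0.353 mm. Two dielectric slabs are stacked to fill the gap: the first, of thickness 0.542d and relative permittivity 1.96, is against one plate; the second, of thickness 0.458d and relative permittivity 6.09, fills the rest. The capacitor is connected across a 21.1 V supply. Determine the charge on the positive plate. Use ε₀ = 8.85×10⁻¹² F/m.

A = π(0.424/2 m)² = 0.141 m².
Stacked slabs ⇒ two capacitors in series, each with the full plate area.
C₁ = κ₁ε₀A/d₁ = 1.96 × 8.85×10⁻¹² × 0.141 / 1.91×10⁻⁴ = 1.28×10⁻⁸ F.
C₂ = κ₂ε₀A/d₂ = 6.09 × 8.85×10⁻¹² × 0.141 / 1.62×10⁻⁴ = 4.71×10⁻⁸ F.
C = (1/C₁ + 1/C₂)⁻¹ = 1.01×10⁻⁸ F.
Q = CV = 1.01×10⁻⁸ × 21.1 = 2.12×10⁻⁷ C.

212 nC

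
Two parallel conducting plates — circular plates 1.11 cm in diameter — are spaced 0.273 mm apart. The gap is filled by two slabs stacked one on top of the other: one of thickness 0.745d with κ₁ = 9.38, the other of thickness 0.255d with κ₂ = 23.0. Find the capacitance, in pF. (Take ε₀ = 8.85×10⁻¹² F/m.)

A = π(1.11/2 cm)² = 9.68×10⁻⁵ m².
Stacked slabs ⇒ two capacitors in series, each with the full plate area.
C₁ = κ₁ε₀A/d₁ = 9.38 × 8.85×10⁻¹² × 9.68×10⁻⁵ / 2.03×10⁻⁴ = 3.95×10⁻¹¹ F.
C₂ = κ₂ε₀A/d₂ = 23.0 × 8.85×10⁻¹² × 9.68×10⁻⁵ / 6.96×10⁻⁵ = 2.83×10⁻¹⁰ F.
C = (1/C₁ + 1/C₂)⁻¹ = 3.47×10⁻¹¹ F.

34.7 pF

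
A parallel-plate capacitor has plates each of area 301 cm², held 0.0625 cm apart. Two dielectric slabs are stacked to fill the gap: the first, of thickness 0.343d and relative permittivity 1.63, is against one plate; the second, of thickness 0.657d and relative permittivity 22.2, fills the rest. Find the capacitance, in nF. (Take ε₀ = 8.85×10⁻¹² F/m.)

1.78 nF

A = 301 cm² = 3.01×10⁻² m².
Stacked slabs ⇒ two capacitors in series, each with the full plate area.
C₁ = κ₁ε₀A/d₁ = 1.63 × 8.85×10⁻¹² × 3.01×10⁻² / 2.14×10⁻⁴ = 2.03×10⁻⁹ F.
C₂ = κ₂ε₀A/d₂ = 22.2 × 8.85×10⁻¹² × 3.01×10⁻² / 4.11×10⁻⁴ = 1.44×10⁻⁸ F.
C = (1/C₁ + 1/C₂)⁻¹ = 1.78×10⁻⁹ F.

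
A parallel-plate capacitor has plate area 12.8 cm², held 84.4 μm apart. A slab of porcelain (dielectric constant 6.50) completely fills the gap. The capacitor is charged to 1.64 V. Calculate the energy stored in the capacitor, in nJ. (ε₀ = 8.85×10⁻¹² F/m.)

1.17 nJ

A = 12.8 cm² = 1.28×10⁻³ m².
C = κε₀A/d = 6.50 × 8.85×10⁻¹² × 1.28×10⁻³ / 8.44×10⁻⁵ = 8.72×10⁻¹⁰ F.
U = ½CV² = ½ × 8.72×10⁻¹⁰ × (1.64)² = 1.17×10⁻⁹ J.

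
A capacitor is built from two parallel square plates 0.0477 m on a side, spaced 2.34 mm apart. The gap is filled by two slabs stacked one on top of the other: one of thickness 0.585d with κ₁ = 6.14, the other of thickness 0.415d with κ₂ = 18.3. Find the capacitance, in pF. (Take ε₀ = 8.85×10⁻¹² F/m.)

C ≈ 73.0 pF

A = (0.0477 m)² = 2.28×10⁻³ m².
Stacked slabs ⇒ two capacitors in series, each with the full plate area.
C₁ = κ₁ε₀A/d₁ = 6.14 × 8.85×10⁻¹² × 2.28×10⁻³ / 1.37×10⁻³ = 9.03×10⁻¹¹ F.
C₂ = κ₂ε₀A/d₂ = 18.3 × 8.85×10⁻¹² × 2.28×10⁻³ / 9.71×10⁻⁴ = 3.79×10⁻¹⁰ F.
C = (1/C₁ + 1/C₂)⁻¹ = 7.30×10⁻¹¹ F.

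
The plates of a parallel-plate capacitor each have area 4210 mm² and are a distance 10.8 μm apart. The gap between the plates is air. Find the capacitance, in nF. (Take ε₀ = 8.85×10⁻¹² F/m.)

C ≈ 3.45 nF

A = 4210 mm² = 4.21×10⁻³ m².
C = ε₀A/d = 8.85×10⁻¹² × 4.21×10⁻³ / 1.08×10⁻⁵ = 3.45×10⁻⁹ F.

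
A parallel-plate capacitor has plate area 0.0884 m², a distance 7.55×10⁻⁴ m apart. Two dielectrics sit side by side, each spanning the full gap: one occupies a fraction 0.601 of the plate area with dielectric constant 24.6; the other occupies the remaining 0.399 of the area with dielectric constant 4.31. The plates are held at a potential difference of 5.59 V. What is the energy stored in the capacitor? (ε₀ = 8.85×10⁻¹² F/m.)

Side-by-side slabs ⇒ two capacitors in parallel, each spanning the full gap.
C₁ = κ₁ε₀A₁/d = 24.6 × 8.85×10⁻¹² × 5.31×10⁻² / 7.55×10⁻⁴ = 1.53×10⁻⁸ F.
C₂ = κ₂ε₀A₂/d = 4.31 × 8.85×10⁻¹² × 3.53×10⁻² / 7.55×10⁻⁴ = 1.78×10⁻⁹ F.
C = C₁ + C₂ = 1.71×10⁻⁸ F.
U = ½CV² = ½ × 1.71×10⁻⁸ × (5.59)² = 2.67×10⁻⁷ J.

U ≈ 267 nJ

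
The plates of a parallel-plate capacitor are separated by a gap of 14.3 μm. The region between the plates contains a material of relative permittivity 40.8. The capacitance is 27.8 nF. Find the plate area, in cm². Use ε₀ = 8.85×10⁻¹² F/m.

A = Cd/(κε₀) = 2.78×10⁻⁸ × 1.43×10⁻⁵ / (40.8 × 8.85×10⁻¹²) = 1.10×10⁻³ m².

11.0 cm²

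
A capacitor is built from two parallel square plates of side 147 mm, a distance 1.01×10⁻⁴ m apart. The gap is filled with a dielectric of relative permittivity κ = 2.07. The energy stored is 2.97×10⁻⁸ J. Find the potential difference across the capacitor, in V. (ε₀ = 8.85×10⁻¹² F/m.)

V ≈ 3.89 V

A = (147 mm)² = 2.16×10⁻² m².
C = κε₀A/d = 2.07 × 8.85×10⁻¹² × 2.16×10⁻² / 1.01×10⁻⁴ = 3.92×10⁻⁹ F.
V = √(2U/C) = √(2 × 2.97×10⁻⁸ / 3.92×10⁻⁹) = 3.89 V.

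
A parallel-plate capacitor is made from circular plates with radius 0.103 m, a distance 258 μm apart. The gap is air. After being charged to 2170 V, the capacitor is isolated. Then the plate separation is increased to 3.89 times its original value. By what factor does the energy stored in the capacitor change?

U₂/U₁ ≈ 3.89

Isolated ⇒ Q is held fixed.
C₂ = 0.257 C₁ and U = Q²/(2C), so U₂/U₁ = C₁/C₂ = 3.89.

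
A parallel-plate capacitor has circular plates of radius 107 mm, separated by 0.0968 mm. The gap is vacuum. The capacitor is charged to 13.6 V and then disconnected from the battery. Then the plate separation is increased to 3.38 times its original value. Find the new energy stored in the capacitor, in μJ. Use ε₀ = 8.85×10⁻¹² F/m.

A = π(107 mm)² = 3.60×10⁻² m².
Initially C₁ = ε₀A/d = 8.85×10⁻¹² × 3.60×10⁻² / 9.68×10⁻⁵ = 3.29×10⁻⁹ F.
U₁ = 3.04×10⁻⁷ J.
Isolated ⇒ Q is held fixed. C₂ = 0.296 C₁ and U = Q²/(2C), so U₂/U₁ = C₁/C₂ = 3.38.
U₂ = 3.38 × 3.04×10⁻⁷ = 1.03×10⁻⁶ J.

U ≈ 1.03 μJ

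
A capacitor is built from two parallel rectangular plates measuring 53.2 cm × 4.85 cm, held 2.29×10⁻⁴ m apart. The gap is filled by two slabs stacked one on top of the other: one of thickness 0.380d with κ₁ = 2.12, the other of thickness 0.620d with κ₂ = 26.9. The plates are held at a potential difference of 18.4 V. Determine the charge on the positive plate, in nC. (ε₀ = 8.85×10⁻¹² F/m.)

A = 53.2 × 4.85 cm² = 2.58×10⁻² m².
Stacked slabs ⇒ two capacitors in series, each with the full plate area.
C₁ = κ₁ε₀A/d₁ = 2.12 × 8.85×10⁻¹² × 2.58×10⁻² / 8.70×10⁻⁵ = 5.56×10⁻⁹ F.
C₂ = κ₂ε₀A/d₂ = 26.9 × 8.85×10⁻¹² × 2.58×10⁻² / 1.42×10⁻⁴ = 4.33×10⁻⁸ F.
C = (1/C₁ + 1/C₂)⁻¹ = 4.93×10⁻⁹ F.
Q = CV = 4.93×10⁻⁹ × 18.4 = 9.07×10⁻⁸ C.

90.7 nC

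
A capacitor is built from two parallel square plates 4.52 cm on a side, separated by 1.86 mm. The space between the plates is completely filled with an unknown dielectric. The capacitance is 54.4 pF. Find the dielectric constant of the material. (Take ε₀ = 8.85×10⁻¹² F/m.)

A = (4.52 cm)² = 2.04×10⁻³ m².
κ = Cd/(ε₀A) = 5.44×10⁻¹¹ × 1.86×10⁻³ / (8.85×10⁻¹² × 2.04×10⁻³) = 5.60.

κ ≈ 5.60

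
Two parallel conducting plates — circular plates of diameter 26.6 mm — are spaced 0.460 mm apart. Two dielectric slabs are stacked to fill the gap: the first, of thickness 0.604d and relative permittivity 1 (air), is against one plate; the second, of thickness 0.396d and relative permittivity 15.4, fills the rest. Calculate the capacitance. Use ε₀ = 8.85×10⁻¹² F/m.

A = π(26.6/2 mm)² = 5.56×10⁻⁴ m².
Stacked slabs ⇒ two capacitors in series, each with the full plate area.
C₁ = κ₁ε₀A/d₁ = 1.00 × 8.85×10⁻¹² × 5.56×10⁻⁴ / 2.78×10⁻⁴ = 1.77×10⁻¹¹ F.
C₂ = κ₂ε₀A/d₂ = 15.4 × 8.85×10⁻¹² × 5.56×10⁻⁴ / 1.82×10⁻⁴ = 4.16×10⁻¹⁰ F.
C = (1/C₁ + 1/C₂)⁻¹ = 1.70×10⁻¹¹ F.

C ≈ 17.0 pF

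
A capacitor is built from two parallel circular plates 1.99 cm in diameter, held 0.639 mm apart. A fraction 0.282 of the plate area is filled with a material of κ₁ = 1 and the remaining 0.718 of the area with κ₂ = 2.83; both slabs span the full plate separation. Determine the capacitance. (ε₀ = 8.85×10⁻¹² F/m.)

A = π(1.99/2 cm)² = 3.11×10⁻⁴ m².
Side-by-side slabs ⇒ two capacitors in parallel, each spanning the full gap.
C₁ = κ₁ε₀A₁/d = 1.00 × 8.85×10⁻¹² × 8.77×10⁻⁵ / 6.39×10⁻⁴ = 1.21×10⁻¹² F.
C₂ = κ₂ε₀A₂/d = 2.83 × 8.85×10⁻¹² × 2.23×10⁻⁴ / 6.39×10⁻⁴ = 8.75×10⁻¹² F.
C = C₁ + C₂ = 9.97×10⁻¹² F.

9.97 pF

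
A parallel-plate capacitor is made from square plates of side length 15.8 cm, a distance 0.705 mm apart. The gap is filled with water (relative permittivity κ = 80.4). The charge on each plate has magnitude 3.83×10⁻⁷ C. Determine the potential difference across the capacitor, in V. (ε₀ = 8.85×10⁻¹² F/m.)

V ≈ 15.2 V

A = (15.8 cm)² = 2.50×10⁻² m².
C = κε₀A/d = 80.4 × 8.85×10⁻¹² × 2.50×10⁻² / 7.05×10⁻⁴ = 2.52×10⁻⁸ F.
V = Q/C = 3.83×10⁻⁷ / 2.52×10⁻⁸ = 15.2 V.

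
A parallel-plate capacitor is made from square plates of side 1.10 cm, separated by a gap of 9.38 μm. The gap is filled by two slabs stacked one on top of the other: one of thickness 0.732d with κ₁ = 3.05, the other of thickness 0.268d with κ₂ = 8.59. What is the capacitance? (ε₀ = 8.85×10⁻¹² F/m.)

A = (1.10 cm)² = 1.21×10⁻⁴ m².
Stacked slabs ⇒ two capacitors in series, each with the full plate area.
C₁ = κ₁ε₀A/d₁ = 3.05 × 8.85×10⁻¹² × 1.21×10⁻⁴ / 6.87×10⁻⁶ = 4.76×10⁻¹⁰ F.
C₂ = κ₂ε₀A/d₂ = 8.59 × 8.85×10⁻¹² × 1.21×10⁻⁴ / 2.51×10⁻⁶ = 3.66×10⁻⁹ F.
C = (1/C₁ + 1/C₂)⁻¹ = 4.21×10⁻¹⁰ F.

C ≈ 421 pF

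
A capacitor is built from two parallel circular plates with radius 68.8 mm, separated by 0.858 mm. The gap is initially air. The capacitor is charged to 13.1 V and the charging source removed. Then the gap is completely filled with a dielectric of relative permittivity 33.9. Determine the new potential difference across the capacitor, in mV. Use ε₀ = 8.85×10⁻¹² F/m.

A = π(68.8 mm)² = 1.49×10⁻² m².
Initially C₁ = ε₀A/d = 8.85×10⁻¹² × 1.49×10⁻² / 8.58×10⁻⁴ = 1.53×10⁻¹⁰ F.
V₁ = 13.1 V.
Isolated ⇒ Q is held fixed. C₂ = 33.9 C₁ and V = Q/C, so V₂/V₁ = C₁/C₂ = 0.0295.
V₂ = 0.0295 × 13.1 = 0.386 V.

386 mV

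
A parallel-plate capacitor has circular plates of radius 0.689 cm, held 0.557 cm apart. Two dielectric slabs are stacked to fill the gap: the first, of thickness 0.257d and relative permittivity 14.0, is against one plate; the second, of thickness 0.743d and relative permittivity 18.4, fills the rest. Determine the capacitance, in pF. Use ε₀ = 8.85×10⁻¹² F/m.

A = π(0.689 cm)² = 1.49×10⁻⁴ m².
Stacked slabs ⇒ two capacitors in series, each with the full plate area.
C₁ = κ₁ε₀A/d₁ = 14.0 × 8.85×10⁻¹² × 1.49×10⁻⁴ / 1.43×10⁻³ = 1.29×10⁻¹¹ F.
C₂ = κ₂ε₀A/d₂ = 18.4 × 8.85×10⁻¹² × 1.49×10⁻⁴ / 4.14×10⁻³ = 5.87×10⁻¹² F.
C = (1/C₁ + 1/C₂)⁻¹ = 4.03×10⁻¹² F.

4.03 pF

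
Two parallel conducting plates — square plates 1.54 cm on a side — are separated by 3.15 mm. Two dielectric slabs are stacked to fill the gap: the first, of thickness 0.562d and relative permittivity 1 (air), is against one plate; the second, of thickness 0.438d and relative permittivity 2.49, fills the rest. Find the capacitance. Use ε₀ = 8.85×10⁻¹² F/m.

A = (1.54 cm)² = 2.37×10⁻⁴ m².
Stacked slabs ⇒ two capacitors in series, each with the full plate area.
C₁ = κ₁ε₀A/d₁ = 1.00 × 8.85×10⁻¹² × 2.37×10⁻⁴ / 1.77×10⁻³ = 1.19×10⁻¹² F.
C₂ = κ₂ε₀A/d₂ = 2.49 × 8.85×10⁻¹² × 2.37×10⁻⁴ / 1.38×10⁻³ = 3.79×10⁻¹² F.
C = (1/C₁ + 1/C₂)⁻¹ = 9.03×10⁻¹³ F.

0.903 pF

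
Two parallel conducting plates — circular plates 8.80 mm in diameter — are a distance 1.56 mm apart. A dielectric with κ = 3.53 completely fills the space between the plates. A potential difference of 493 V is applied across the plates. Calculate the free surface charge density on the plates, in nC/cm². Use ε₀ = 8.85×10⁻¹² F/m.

0.987 nC/cm²

A = π(8.80/2 mm)² = 6.08×10⁻⁵ m².
C = κε₀A/d = 3.53 × 8.85×10⁻¹² × 6.08×10⁻⁵ / 1.56×10⁻³ = 1.22×10⁻¹² F.
σ = Q/A = CV/A = 1.22×10⁻¹² × 493 / 6.08×10⁻⁵ = 9.87×10⁻⁶ C/m².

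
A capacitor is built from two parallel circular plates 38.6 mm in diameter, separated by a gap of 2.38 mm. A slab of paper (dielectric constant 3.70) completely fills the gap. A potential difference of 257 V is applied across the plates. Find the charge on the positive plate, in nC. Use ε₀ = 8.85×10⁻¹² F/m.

A = π(38.6/2 mm)² = 1.17×10⁻³ m².
C = κε₀A/d = 3.70 × 8.85×10⁻¹² × 1.17×10⁻³ / 2.38×10⁻³ = 1.61×10⁻¹¹ F.
Q = CV = 1.61×10⁻¹¹ × 257 = 4.14×10⁻⁹ C.

4.14 nC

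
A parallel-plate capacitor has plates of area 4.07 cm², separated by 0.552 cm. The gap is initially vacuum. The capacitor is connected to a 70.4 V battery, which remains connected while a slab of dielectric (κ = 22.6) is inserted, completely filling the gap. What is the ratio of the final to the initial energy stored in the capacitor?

Battery connected ⇒ V is held fixed.
C₂ = 22.6 C₁ and U = ½CV², so U₂/U₁ = C₂/C₁ = 22.6.

22.6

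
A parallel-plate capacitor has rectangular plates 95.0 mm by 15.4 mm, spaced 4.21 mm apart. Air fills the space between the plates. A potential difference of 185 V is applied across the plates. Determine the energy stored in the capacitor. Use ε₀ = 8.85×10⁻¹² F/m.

A = 95.0 × 15.4 mm² = 1.46×10⁻³ m².
C = ε₀A/d = 8.85×10⁻¹² × 1.46×10⁻³ / 4.21×10⁻³ = 3.08×10⁻¹² F.
U = ½CV² = ½ × 3.08×10⁻¹² × (185)² = 5.26×10⁻⁸ J.

U ≈ 52.6 nJ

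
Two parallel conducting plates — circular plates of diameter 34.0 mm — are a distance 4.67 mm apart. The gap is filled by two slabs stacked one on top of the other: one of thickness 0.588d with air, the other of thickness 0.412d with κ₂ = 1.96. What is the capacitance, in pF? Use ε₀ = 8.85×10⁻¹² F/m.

A = π(34.0/2 mm)² = 9.08×10⁻⁴ m².
Stacked slabs ⇒ two capacitors in series, each with the full plate area.
C₁ = κ₁ε₀A/d₁ = 1.00 × 8.85×10⁻¹² × 9.08×10⁻⁴ / 2.75×10⁻³ = 2.93×10⁻¹² F.
C₂ = κ₂ε₀A/d₂ = 1.96 × 8.85×10⁻¹² × 9.08×10⁻⁴ / 1.92×10⁻³ = 8.19×10⁻¹² F.
C = (1/C₁ + 1/C₂)⁻¹ = 2.16×10⁻¹² F.

C ≈ 2.16 pF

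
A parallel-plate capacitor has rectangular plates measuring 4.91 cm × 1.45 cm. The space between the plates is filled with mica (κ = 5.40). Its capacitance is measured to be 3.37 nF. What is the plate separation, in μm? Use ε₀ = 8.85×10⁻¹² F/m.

A = 4.91 × 1.45 cm² = 7.12×10⁻⁴ m².
d = κε₀A/C = 5.40 × 8.85×10⁻¹² × 7.12×10⁻⁴ / 3.37×10⁻⁹ = 1.01×10⁻⁵ m.

10.1 μm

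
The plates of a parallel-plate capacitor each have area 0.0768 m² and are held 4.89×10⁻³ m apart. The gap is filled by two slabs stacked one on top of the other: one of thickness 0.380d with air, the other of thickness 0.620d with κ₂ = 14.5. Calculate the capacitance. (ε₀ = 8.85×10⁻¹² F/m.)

C ≈ 329 pF

Stacked slabs ⇒ two capacitors in series, each with the full plate area.
C₁ = κ₁ε₀A/d₁ = 1.00 × 8.85×10⁻¹² × 7.68×10⁻² / 1.86×10⁻³ = 3.66×10⁻¹⁰ F.
C₂ = κ₂ε₀A/d₂ = 14.5 × 8.85×10⁻¹² × 7.68×10⁻² / 3.03×10⁻³ = 3.25×10⁻⁹ F.
C = (1/C₁ + 1/C₂)⁻¹ = 3.29×10⁻¹⁰ F.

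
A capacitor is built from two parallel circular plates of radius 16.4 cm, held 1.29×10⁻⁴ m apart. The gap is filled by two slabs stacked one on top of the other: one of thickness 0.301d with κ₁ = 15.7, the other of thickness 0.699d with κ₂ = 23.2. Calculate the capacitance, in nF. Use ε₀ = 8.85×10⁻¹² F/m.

118 nF

A = π(16.4 cm)² = 8.45×10⁻² m².
Stacked slabs ⇒ two capacitors in series, each with the full plate area.
C₁ = κ₁ε₀A/d₁ = 15.7 × 8.85×10⁻¹² × 8.45×10⁻² / 3.88×10⁻⁵ = 3.02×10⁻⁷ F.
C₂ = κ₂ε₀A/d₂ = 23.2 × 8.85×10⁻¹² × 8.45×10⁻² / 9.02×10⁻⁵ = 1.92×10⁻⁷ F.
C = (1/C₁ + 1/C₂)⁻¹ = 1.18×10⁻⁷ F.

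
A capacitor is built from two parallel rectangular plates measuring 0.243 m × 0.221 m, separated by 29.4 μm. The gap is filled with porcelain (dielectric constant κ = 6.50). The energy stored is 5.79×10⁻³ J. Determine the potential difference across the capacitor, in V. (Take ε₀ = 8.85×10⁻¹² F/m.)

332 V

A = 0.243 × 0.221 m² = 5.37×10⁻² m².
C = κε₀A/d = 6.50 × 8.85×10⁻¹² × 5.37×10⁻² / 2.94×10⁻⁵ = 1.05×10⁻⁷ F.
V = √(2U/C) = √(2 × 5.79×10⁻³ / 1.05×10⁻⁷) = 3.32×10² V.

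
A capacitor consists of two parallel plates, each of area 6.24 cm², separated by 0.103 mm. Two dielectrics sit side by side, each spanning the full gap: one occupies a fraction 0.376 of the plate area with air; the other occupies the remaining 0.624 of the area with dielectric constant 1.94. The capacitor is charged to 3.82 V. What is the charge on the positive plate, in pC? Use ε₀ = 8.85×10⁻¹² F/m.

Q ≈ 325 pC

A = 6.24 cm² = 6.24×10⁻⁴ m².
Side-by-side slabs ⇒ two capacitors in parallel, each spanning the full gap.
C₁ = κ₁ε₀A₁/d = 1.00 × 8.85×10⁻¹² × 2.35×10⁻⁴ / 1.03×10⁻⁴ = 2.02×10⁻¹¹ F.
C₂ = κ₂ε₀A₂/d = 1.94 × 8.85×10⁻¹² × 3.89×10⁻⁴ / 1.03×10⁻⁴ = 6.49×10⁻¹¹ F.
C = C₁ + C₂ = 8.51×10⁻¹¹ F.
Q = CV = 8.51×10⁻¹¹ × 3.82 = 3.25×10⁻¹⁰ C.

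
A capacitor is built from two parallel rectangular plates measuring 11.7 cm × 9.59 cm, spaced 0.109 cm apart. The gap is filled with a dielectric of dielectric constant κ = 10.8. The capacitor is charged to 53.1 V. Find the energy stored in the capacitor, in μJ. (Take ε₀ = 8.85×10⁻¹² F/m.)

1.39 μJ

A = 11.7 × 9.59 cm² = 1.12×10⁻² m².
C = κε₀A/d = 10.8 × 8.85×10⁻¹² × 1.12×10⁻² / 1.09×10⁻³ = 9.84×10⁻¹⁰ F.
U = ½CV² = ½ × 9.84×10⁻¹⁰ × (53.1)² = 1.39×10⁻⁶ J.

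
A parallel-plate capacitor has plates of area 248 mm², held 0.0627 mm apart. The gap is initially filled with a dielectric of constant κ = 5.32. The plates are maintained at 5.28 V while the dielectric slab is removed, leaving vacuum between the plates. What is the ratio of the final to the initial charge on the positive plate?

Q₂/Q₁ ≈ 0.188

Battery connected ⇒ V is held fixed.
C₂ = 0.188 C₁ and Q = CV, so Q₂/Q₁ = C₂/C₁ = 0.188.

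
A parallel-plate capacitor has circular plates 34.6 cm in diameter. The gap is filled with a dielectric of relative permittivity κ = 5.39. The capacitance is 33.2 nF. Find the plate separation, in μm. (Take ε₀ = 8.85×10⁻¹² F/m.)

A = π(34.6/2 cm)² = 9.40×10⁻² m².
d = κε₀A/C = 5.39 × 8.85×10⁻¹² × 9.40×10⁻² / 3.32×10⁻⁸ = 1.35×10⁻⁴ m.

d ≈ 135 μm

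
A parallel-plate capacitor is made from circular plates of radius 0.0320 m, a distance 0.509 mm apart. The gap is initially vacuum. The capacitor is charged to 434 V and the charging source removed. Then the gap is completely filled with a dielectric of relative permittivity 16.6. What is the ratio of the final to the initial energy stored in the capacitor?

Isolated ⇒ Q is held fixed.
C₂ = 16.6 C₁ and U = Q²/(2C), so U₂/U₁ = C₁/C₂ = 0.0602.

U₂/U₁ ≈ 0.0602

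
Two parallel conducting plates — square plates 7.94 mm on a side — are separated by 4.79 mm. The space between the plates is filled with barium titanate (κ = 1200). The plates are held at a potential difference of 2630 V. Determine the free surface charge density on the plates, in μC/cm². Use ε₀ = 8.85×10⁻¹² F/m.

σ ≈ 0.583 μC/cm²

A = (7.94 mm)² = 6.30×10⁻⁵ m².
C = κε₀A/d = 1200 × 8.85×10⁻¹² × 6.30×10⁻⁵ / 4.79×10⁻³ = 1.40×10⁻¹⁰ F.
σ = Q/A = CV/A = 1.40×10⁻¹⁰ × 2630 / 6.30×10⁻⁵ = 5.83×10⁻³ C/m².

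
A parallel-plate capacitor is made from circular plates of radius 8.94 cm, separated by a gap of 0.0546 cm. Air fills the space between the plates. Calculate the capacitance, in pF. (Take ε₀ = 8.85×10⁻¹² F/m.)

A = π(8.94 cm)² = 2.51×10⁻² m².
C = ε₀A/d = 8.85×10⁻¹² × 2.51×10⁻² / 5.46×10⁻⁴ = 4.07×10⁻¹⁰ F.

C ≈ 407 pF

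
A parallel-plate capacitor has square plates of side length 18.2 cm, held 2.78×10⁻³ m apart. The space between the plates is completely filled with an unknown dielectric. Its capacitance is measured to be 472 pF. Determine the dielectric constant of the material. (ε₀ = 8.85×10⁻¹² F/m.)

4.48

A = (18.2 cm)² = 3.31×10⁻² m².
κ = Cd/(ε₀A) = 4.72×10⁻¹⁰ × 2.78×10⁻³ / (8.85×10⁻¹² × 3.31×10⁻²) = 4.48.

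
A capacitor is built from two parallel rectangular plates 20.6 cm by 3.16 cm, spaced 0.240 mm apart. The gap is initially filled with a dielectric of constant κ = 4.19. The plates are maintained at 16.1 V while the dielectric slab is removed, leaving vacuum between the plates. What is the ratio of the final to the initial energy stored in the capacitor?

Battery connected ⇒ V is held fixed.
C₂ = 0.239 C₁ and U = ½CV², so U₂/U₁ = C₂/C₁ = 0.239.

0.239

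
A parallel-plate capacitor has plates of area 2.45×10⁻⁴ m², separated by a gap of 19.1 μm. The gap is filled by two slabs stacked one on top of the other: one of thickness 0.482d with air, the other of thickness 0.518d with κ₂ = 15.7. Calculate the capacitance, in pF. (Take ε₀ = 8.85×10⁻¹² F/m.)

C ≈ 220 pF

Stacked slabs ⇒ two capacitors in series, each with the full plate area.
C₁ = κ₁ε₀A/d₁ = 1.00 × 8.85×10⁻¹² × 2.45×10⁻⁴ / 9.21×10⁻⁶ = 2.36×10⁻¹⁰ F.
C₂ = κ₂ε₀A/d₂ = 15.7 × 8.85×10⁻¹² × 2.45×10⁻⁴ / 9.89×10⁻⁶ = 3.44×10⁻⁹ F.
C = (1/C₁ + 1/C₂)⁻¹ = 2.20×10⁻¹⁰ F.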